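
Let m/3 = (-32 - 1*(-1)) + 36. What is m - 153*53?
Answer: -8094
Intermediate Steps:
m = 15 (m = 3*((-32 - 1*(-1)) + 36) = 3*((-32 + 1) + 36) = 3*(-31 + 36) = 3*5 = 15)
m - 153*53 = 15 - 153*53 = 15 - 8109 = -8094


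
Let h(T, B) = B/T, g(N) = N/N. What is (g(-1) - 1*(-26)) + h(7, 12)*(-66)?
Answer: -603/7 ≈ -86.143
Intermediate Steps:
g(N) = 1
(g(-1) - 1*(-26)) + h(7, 12)*(-66) = (1 - 1*(-26)) + (12/7)*(-66) = (1 + 26) + (12*(⅐))*(-66) = 27 + (12/7)*(-66) = 27 - 792/7 = -603/7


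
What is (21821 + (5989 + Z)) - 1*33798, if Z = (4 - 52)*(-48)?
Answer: -3684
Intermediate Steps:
Z = 2304 (Z = -48*(-48) = 2304)
(21821 + (5989 + Z)) - 1*33798 = (21821 + (5989 + 2304)) - 1*33798 = (21821 + 8293) - 33798 = 30114 - 33798 = -3684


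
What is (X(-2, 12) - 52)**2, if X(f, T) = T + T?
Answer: 784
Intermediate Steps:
X(f, T) = 2*T
(X(-2, 12) - 52)**2 = (2*12 - 52)**2 = (24 - 52)**2 = (-28)**2 = 784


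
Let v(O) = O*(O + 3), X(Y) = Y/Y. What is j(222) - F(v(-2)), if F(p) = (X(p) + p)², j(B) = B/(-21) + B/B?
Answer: -74/7 ≈ -10.571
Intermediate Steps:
X(Y) = 1
j(B) = 1 - B/21 (j(B) = B*(-1/21) + 1 = -B/21 + 1 = 1 - B/21)
v(O) = O*(3 + O)
F(p) = (1 + p)²
j(222) - F(v(-2)) = (1 - 1/21*222) - (1 - 2*(3 - 2))² = (1 - 74/7) - (1 - 2*1)² = -67/7 - (1 - 2)² = -67/7 - 1*(-1)² = -67/7 - 1*1 = -67/7 - 1 = -74/7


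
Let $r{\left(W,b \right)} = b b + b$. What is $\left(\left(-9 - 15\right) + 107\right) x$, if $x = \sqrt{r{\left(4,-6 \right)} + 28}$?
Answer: $83 \sqrt{58} \approx 632.11$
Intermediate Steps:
$r{\left(W,b \right)} = b + b^{2}$ ($r{\left(W,b \right)} = b^{2} + b = b + b^{2}$)
$x = \sqrt{58}$ ($x = \sqrt{- 6 \left(1 - 6\right) + 28} = \sqrt{\left(-6\right) \left(-5\right) + 28} = \sqrt{30 + 28} = \sqrt{58} \approx 7.6158$)
$\left(\left(-9 - 15\right) + 107\right) x = \left(\left(-9 - 15\right) + 107\right) \sqrt{58} = \left(-24 + 107\right) \sqrt{58} = 83 \sqrt{58}$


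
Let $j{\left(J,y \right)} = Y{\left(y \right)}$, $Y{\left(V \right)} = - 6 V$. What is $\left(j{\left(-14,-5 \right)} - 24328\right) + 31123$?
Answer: $6825$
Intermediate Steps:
$j{\left(J,y \right)} = - 6 y$
$\left(j{\left(-14,-5 \right)} - 24328\right) + 31123 = \left(\left(-6\right) \left(-5\right) - 24328\right) + 31123 = \left(30 - 24328\right) + 31123 = -24298 + 31123 = 6825$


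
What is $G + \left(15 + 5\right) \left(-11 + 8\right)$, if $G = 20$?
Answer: $-40$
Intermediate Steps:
$G + \left(15 + 5\right) \left(-11 + 8\right) = 20 + \left(15 + 5\right) \left(-11 + 8\right) = 20 + 20 \left(-3\right) = 20 - 60 = -40$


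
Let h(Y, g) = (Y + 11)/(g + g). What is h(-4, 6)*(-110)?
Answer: -385/6 ≈ -64.167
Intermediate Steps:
h(Y, g) = (11 + Y)/(2*g) (h(Y, g) = (11 + Y)/((2*g)) = (11 + Y)*(1/(2*g)) = (11 + Y)/(2*g))
h(-4, 6)*(-110) = ((½)*(11 - 4)/6)*(-110) = ((½)*(⅙)*7)*(-110) = (7/12)*(-110) = -385/6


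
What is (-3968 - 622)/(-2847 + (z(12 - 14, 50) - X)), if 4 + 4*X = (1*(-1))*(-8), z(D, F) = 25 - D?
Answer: 4590/2821 ≈ 1.6271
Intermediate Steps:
X = 1 (X = -1 + ((1*(-1))*(-8))/4 = -1 + (-1*(-8))/4 = -1 + (¼)*8 = -1 + 2 = 1)
(-3968 - 622)/(-2847 + (z(12 - 14, 50) - X)) = (-3968 - 622)/(-2847 + ((25 - (12 - 14)) - 1*1)) = -4590/(-2847 + ((25 - 1*(-2)) - 1)) = -4590/(-2847 + ((25 + 2) - 1)) = -4590/(-2847 + (27 - 1)) = -4590/(-2847 + 26) = -4590/(-2821) = -4590*(-1/2821) = 4590/2821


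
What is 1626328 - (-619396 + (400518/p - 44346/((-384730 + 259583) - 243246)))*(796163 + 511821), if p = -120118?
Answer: 17925175622329606072536/22125315187 ≈ 8.1017e+11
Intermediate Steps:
1626328 - (-619396 + (400518/p - 44346/((-384730 + 259583) - 243246)))*(796163 + 511821) = 1626328 - (-619396 + (400518/(-120118) - 44346/((-384730 + 259583) - 243246)))*(796163 + 511821) = 1626328 - (-619396 + (400518*(-1/120118) - 44346/(-125147 - 243246)))*1307984 = 1626328 - (-619396 + (-200259/60059 - 44346/(-368393)))*1307984 = 1626328 - (-619396 + (-200259/60059 - 44346*(-1/368393)))*1307984 = 1626328 - (-619396 + (-200259/60059 + 44346/368393))*1307984 = 1626328 - (-619396 - 71110637373/22125315187)*1307984 = 1626328 - (-13704402836204425)*1307984/22125315187 = 1626328 - 1*(-17925139639310008629200/22125315187) = 1626328 + 17925139639310008629200/22125315187 = 17925175622329606072536/22125315187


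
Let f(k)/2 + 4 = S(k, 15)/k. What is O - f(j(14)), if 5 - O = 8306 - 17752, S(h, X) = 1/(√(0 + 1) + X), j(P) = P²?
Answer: 14831711/1568 ≈ 9459.0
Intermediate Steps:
S(h, X) = 1/(1 + X) (S(h, X) = 1/(√1 + X) = 1/(1 + X))
O = 9451 (O = 5 - (8306 - 17752) = 5 - 1*(-9446) = 5 + 9446 = 9451)
f(k) = -8 + 1/(8*k) (f(k) = -8 + 2*(1/((1 + 15)*k)) = -8 + 2*(1/(16*k)) = -8 + 1/(8*k))
O - f(j(14)) = 9451 - (-8 + 1/(8*(14²))) = 9451 - (-8 + (⅛)/196) = 9451 - (-8 + (⅛)*(1/196)) = 9451 - (-8 + 1/1568) = 9451 - 1*(-12543/1568) = 9451 + 12543/1568 = 14831711/1568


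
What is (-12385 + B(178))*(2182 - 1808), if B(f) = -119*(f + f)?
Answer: -20476126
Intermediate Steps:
B(f) = -238*f
(-12385 + B(178))*(2182 - 1808) = (-12385 - 238*178)*(2182 - 1808) = (-12385 - 42364)*374 = -54749*374 = -20476126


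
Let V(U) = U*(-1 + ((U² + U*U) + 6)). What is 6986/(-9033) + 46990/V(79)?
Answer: -6467039708/8910810609 ≈ -0.72575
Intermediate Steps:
V(U) = U*(5 + 2*U²) (V(U) = U*(-1 + ((U² + U²) + 6)) = U*(-1 + (2*U² + 6)) = U*(-1 + (6 + 2*U²)) = U*(5 + 2*U²))
6986/(-9033) + 46990/V(79) = 6986/(-9033) + 46990/((79*(5 + 2*79²))) = 6986*(-1/9033) + 46990/((79*(5 + 2*6241))) = -6986/9033 + 46990/((79*(5 + 12482))) = -6986/9033 + 46990/((79*12487)) = -6986/9033 + 46990/986473 = -6467039708/8910810609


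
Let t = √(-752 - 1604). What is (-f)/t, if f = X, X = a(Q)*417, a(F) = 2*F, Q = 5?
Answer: 2085*I*√589/589 ≈ 85.911*I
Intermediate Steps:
X = 4170 (X = (2*5)*417 = 10*417 = 4170)
f = 4170
t = 2*I*√589 (t = √(-2356) = 2*I*√589 ≈ 48.539*I)
(-f)/t = (-1*4170)/((2*I*√589)) = -(-2085)*I*√589/589 = 2085*I*√589/589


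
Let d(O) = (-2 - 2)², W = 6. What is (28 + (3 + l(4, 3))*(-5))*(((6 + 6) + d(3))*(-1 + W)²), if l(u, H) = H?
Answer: -1400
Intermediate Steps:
d(O) = 16 (d(O) = (-4)² = 16)
(28 + (3 + l(4, 3))*(-5))*(((6 + 6) + d(3))*(-1 + W)²) = (28 + (3 + 3)*(-5))*(((6 + 6) + 16)*(-1 + 6)²) = (28 + 6*(-5))*((12 + 16)*5²) = (28 - 30)*(28*25) = -2*700 = -1400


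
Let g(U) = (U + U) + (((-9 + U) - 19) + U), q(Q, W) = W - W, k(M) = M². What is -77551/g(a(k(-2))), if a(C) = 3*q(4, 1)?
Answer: 77551/28 ≈ 2769.7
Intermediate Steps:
q(Q, W) = 0
a(C) = 0 (a(C) = 3*0 = 0)
g(U) = -28 + 4*U (g(U) = 2*U + ((-28 + U) + U) = 2*U + (-28 + 2*U) = -28 + 4*U)
-77551/g(a(k(-2))) = -77551/(-28 + 4*0) = -77551/(-28 + 0) = -77551/(-28) = -77551*(-1/28) = 77551/28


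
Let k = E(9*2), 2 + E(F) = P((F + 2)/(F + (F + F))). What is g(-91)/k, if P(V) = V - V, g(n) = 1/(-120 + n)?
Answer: 1/422 ≈ 0.0023697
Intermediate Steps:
P(V) = 0
E(F) = -2 (E(F) = -2 + 0 = -2)
k = -2
g(-91)/k = 1/(-120 - 91*(-2)) = -½/(-211) = -1/211*(-½) = 1/422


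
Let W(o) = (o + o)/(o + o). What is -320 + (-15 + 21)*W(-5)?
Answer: -314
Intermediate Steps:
W(o) = 1 (W(o) = (2*o)/((2*o)) = (2*o)*(1/(2*o)) = 1)
-320 + (-15 + 21)*W(-5) = -320 + (-15 + 21)*1 = -320 + 6*1 = -320 + 6 = -314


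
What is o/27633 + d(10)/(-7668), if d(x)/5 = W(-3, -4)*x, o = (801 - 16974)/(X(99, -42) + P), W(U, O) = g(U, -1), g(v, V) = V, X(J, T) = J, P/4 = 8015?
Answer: 7384744631/1135694248866 ≈ 0.0065024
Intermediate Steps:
P = 32060 (P = 4*8015 = 32060)
W(U, O) = -1
o = -16173/32159 (o = (801 - 16974)/(99 + 32060) = -16173/32159 ≈ -0.50291)
d(x) = -5*x (d(x) = 5*(-x) = -5*x)
o/27633 + d(10)/(-7668) = -16173/32159/27633 - 5*10/(-7668) = -16173/32159*1/27633 - 50*(-1/7668) = -5391/296216549 + 25/3834 = 7384744631/1135694248866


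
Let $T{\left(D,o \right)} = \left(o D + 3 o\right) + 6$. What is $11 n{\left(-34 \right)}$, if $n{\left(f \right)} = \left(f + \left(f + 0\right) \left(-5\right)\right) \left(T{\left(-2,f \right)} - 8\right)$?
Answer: $-53856$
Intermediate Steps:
$T{\left(D,o \right)} = 6 + 3 o + D o$ ($T{\left(D,o \right)} = \left(D o + 3 o\right) + 6 = \left(3 o + D o\right) + 6 = 6 + 3 o + D o$)
$n{\left(f \right)} = - 4 f \left(-2 + f\right)$ ($n{\left(f \right)} = \left(f + \left(f + 0\right) \left(-5\right)\right) \left(\left(6 + 3 f - 2 f\right) - 8\right) = \left(f + f \left(-5\right)\right) \left(\left(6 + f\right) - 8\right) = \left(f - 5 f\right) \left(-2 + f\right) = - 4 f \left(-2 + f\right)$)
$11 n{\left(-34 \right)} = 11 \cdot 4 \left(-34\right) \left(2 - -34\right) = 11 \cdot 4 \left(-34\right) \left(2 + 34\right) = 11 \cdot 4 \left(-34\right) 36 = 11 \left(-4896\right) = -53856$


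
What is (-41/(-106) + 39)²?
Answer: 17430625/11236 ≈ 1551.3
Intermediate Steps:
(-41/(-106) + 39)² = (-41*(-1/106) + 39)² = (41/106 + 39)² = (4175/106)² = 17430625/11236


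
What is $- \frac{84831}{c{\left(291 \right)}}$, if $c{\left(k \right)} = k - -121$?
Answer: $- \frac{84831}{412} \approx -205.9$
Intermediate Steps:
$c{\left(k \right)} = 121 + k$ ($c{\left(k \right)} = k + 121 = 121 + k$)
$- \frac{84831}{c{\left(291 \right)}} = - \frac{84831}{121 + 291} = - \frac{84831}{412}$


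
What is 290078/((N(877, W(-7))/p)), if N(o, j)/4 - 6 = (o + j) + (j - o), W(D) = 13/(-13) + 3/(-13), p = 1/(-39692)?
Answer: -1885507/3651664 ≈ -0.51634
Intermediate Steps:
p = -1/39692 ≈ -2.5194e-5
W(D) = -16/13 (W(D) = 13*(-1/13) + 3*(-1/13) = -1 - 3/13 = -16/13)
N(o, j) = 24 + 8*j (N(o, j) = 24 + 4*((o + j) + (j - o)) = 24 + 4*((j + o) + (j - o)) = 24 + 4*(2*j) = 24 + 8*j)
290078/((N(877, W(-7))/p)) = 290078/(((24 + 8*(-16/13))/(-1/39692))) = 290078/(((24 - 128/13)*(-39692))) = 290078/(((184/13)*(-39692))) = 290078/(-7303328/13) = 290078*(-13/7303328) = -1885507/3651664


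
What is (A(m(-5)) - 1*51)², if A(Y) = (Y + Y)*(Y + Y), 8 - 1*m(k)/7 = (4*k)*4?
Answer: 2303634879529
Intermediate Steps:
m(k) = 56 - 112*k (m(k) = 56 - 7*4*k*4 = 56 - 112*k)
A(Y) = 4*Y² (A(Y) = (2*Y)*(2*Y) = 4*Y²)
(A(m(-5)) - 1*51)² = (4*(56 - 112*(-5))² - 1*51)² = (4*(56 + 560)² - 51)² = (4*616² - 51)² = (4*379456 - 51)² = (1517824 - 51)² = 1517773² = 2303634879529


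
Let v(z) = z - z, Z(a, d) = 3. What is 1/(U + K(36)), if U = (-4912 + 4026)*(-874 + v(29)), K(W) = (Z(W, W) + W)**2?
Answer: 1/775885 ≈ 1.2889e-6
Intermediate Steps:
K(W) = (3 + W)**2
v(z) = 0
U = 774364 (U = (-4912 + 4026)*(-874 + 0) = -886*(-874) = 774364)
1/(U + K(36)) = 1/(774364 + (3 + 36)**2) = 1/(774364 + 39**2) = 1/(774364 + 1521) = 1/775885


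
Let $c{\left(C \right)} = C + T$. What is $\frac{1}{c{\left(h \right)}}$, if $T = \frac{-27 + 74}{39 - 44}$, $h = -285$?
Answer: $- \frac{5}{1472} \approx -0.0033967$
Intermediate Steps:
$T = - \frac{47}{5}$ ($T = \frac{47}{-5} = 47 \left(- \frac{1}{5}\right) = - \frac{47}{5} \approx -9.4$)
$c{\left(C \right)} = - \frac{47}{5} + C$ ($c{\left(C \right)} = C - \frac{47}{5} = - \frac{47}{5} + C$)
$\frac{1}{c{\left(h \right)}} = \frac{1}{- \frac{47}{5} - 285} = \frac{1}{- \frac{1472}{5}} = - \frac{5}{1472}$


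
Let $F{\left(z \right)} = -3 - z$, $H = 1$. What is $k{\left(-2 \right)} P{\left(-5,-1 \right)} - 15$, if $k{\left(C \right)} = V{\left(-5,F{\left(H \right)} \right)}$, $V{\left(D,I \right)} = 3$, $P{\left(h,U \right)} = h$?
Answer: $-30$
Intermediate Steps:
$k{\left(C \right)} = 3$
$k{\left(-2 \right)} P{\left(-5,-1 \right)} - 15 = 3 \left(-5\right) - 15 = -15 - 15 = -30$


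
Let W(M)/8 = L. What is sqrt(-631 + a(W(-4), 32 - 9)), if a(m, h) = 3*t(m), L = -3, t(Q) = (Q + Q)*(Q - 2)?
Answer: sqrt(3113) ≈ 55.794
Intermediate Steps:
t(Q) = 2*Q*(-2 + Q) (t(Q) = (2*Q)*(-2 + Q) = 2*Q*(-2 + Q))
W(M) = -24 (W(M) = 8*(-3) = -24)
a(m, h) = 6*m*(-2 + m) (a(m, h) = 3*(2*m*(-2 + m)) = 6*m*(-2 + m))
sqrt(-631 + a(W(-4), 32 - 9)) = sqrt(-631 + 6*(-24)*(-2 - 24)) = sqrt(-631 + 6*(-24)*(-26)) = sqrt(-631 + 3744) = sqrt(3113)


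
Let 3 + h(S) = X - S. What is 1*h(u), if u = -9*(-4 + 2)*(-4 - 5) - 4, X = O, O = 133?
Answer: 296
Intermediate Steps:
X = 133
u = -166 (u = -(-18)*(-9) - 4 = -9*18 - 4 = -162 - 4 = -166)
h(S) = 130 - S (h(S) = -3 + (133 - S) = 130 - S)
1*h(u) = 1*(130 - 1*(-166)) = 1*(130 + 166) = 1*296 = 296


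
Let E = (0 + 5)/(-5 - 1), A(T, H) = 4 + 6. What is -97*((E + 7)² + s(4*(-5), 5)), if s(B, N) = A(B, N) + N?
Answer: -185173/36 ≈ -5143.7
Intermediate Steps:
A(T, H) = 10
E = -⅚ (E = 5/(-6) = 5*(-⅙) = -⅚ ≈ -0.83333)
s(B, N) = 10 + N
-97*((E + 7)² + s(4*(-5), 5)) = -97*((-⅚ + 7)² + (10 + 5)) = -97*((37/6)² + 15) = -97*(1369/36 + 15) = -97*1909/36 = -185173/36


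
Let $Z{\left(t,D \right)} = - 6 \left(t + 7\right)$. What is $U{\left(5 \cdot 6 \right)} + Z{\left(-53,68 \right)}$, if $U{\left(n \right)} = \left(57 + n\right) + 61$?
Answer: $424$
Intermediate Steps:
$Z{\left(t,D \right)} = -42 - 6 t$ ($Z{\left(t,D \right)} = - 6 \left(7 + t\right) = -42 - 6 t$)
$U{\left(n \right)} = 118 + n$
$U{\left(5 \cdot 6 \right)} + Z{\left(-53,68 \right)} = \left(118 + 5 \cdot 6\right) - -276 = \left(118 + 30\right) + \left(-42 + 318\right) = 148 + 276 = 424$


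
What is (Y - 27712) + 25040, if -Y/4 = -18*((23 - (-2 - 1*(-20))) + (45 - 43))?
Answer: -2168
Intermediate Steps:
Y = 504 (Y = -(-72)*((23 - (-2 - 1*(-20))) + (45 - 43)) = -(-72)*((23 - (-2 + 20)) + 2) = -(-72)*((23 - 1*18) + 2) = -(-72)*((23 - 18) + 2) = -(-72)*(5 + 2) = -(-72)*7 = -4*(-126) = 504)
(Y - 27712) + 25040 = (504 - 27712) + 25040 = -27208 + 25040 = -2168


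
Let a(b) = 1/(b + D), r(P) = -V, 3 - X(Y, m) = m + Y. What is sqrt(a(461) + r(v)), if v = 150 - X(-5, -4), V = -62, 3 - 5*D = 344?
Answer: sqrt(59790543)/982 ≈ 7.8742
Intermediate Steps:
D = -341/5 (D = 3/5 - 1/5*344 = 3/5 - 344/5 = -341/5 ≈ -68.200)
X(Y, m) = 3 - Y - m (X(Y, m) = 3 - (m + Y) = 3 - (Y + m) = 3 + (-Y - m) = 3 - Y - m)
v = 138 (v = 150 - (3 - 1*(-5) - 1*(-4)) = 150 - (3 + 5 + 4) = 150 - 1*12 = 150 - 12 = 138)
r(P) = 62 (r(P) = -1*(-62) = 62)
a(b) = 1/(-341/5 + b) (a(b) = 1/(b - 341/5) = 1/(-341/5 + b))
sqrt(a(461) + r(v)) = sqrt(5/(-341 + 5*461) + 62) = sqrt(5/(-341 + 2305) + 62) = sqrt(5/1964 + 62) = sqrt(121773/1964) = sqrt(59790543)/982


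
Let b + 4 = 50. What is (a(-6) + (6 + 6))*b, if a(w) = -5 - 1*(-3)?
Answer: 460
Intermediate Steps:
b = 46 (b = -4 + 50 = 46)
a(w) = -2 (a(w) = -5 + 3 = -2)
(a(-6) + (6 + 6))*b = (-2 + (6 + 6))*46 = (-2 + 12)*46 = 10*46 = 460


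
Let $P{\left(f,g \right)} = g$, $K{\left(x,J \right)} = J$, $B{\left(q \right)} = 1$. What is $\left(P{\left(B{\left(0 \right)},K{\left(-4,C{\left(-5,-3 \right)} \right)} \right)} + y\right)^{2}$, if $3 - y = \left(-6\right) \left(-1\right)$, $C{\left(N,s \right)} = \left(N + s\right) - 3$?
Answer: $196$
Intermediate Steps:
$C{\left(N,s \right)} = -3 + N + s$
$y = -3$ ($y = 3 - \left(-6\right) \left(-1\right) = 3 - 6 = -3$)
$\left(P{\left(B{\left(0 \right)},K{\left(-4,C{\left(-5,-3 \right)} \right)} \right)} + y\right)^{2} = \left(\left(-3 - 5 - 3\right) - 3\right)^{2} = \left(-11 - 3\right)^{2} = \left(-14\right)^{2} = 196$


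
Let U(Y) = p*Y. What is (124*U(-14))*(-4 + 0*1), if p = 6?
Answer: 41664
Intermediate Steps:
U(Y) = 6*Y
(124*U(-14))*(-4 + 0*1) = (124*(6*(-14)))*(-4 + 0*1) = (124*(-84))*(-4 + 0) = -10416*(-4) = 41664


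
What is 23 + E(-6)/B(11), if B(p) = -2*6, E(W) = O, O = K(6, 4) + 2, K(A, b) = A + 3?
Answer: 265/12 ≈ 22.083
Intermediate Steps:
K(A, b) = 3 + A
O = 11 (O = (3 + 6) + 2 = 9 + 2 = 11)
E(W) = 11
B(p) = -12
23 + E(-6)/B(11) = 23 + 11/(-12) = 23 + 11*(-1/12) = 23 - 11/12 = 265/12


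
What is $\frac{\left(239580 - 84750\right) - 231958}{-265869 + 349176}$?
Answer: $- \frac{77128}{83307} \approx -0.92583$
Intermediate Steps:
$\frac{\left(239580 - 84750\right) - 231958}{-265869 + 349176} = \frac{154830 - 231958}{83307} = \left(-77128\right) \frac{1}{83307} = - \frac{77128}{83307}$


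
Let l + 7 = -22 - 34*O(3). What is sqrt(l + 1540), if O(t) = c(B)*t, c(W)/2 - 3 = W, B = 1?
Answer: sqrt(695) ≈ 26.363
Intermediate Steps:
c(W) = 6 + 2*W
O(t) = 8*t (O(t) = (6 + 2*1)*t = (6 + 2)*t = 8*t)
l = -845 (l = -7 + (-22 - 272*3) = -7 + (-22 - 34*24) = -7 + (-22 - 816) = -7 - 838 = -845)
sqrt(l + 1540) = sqrt(-845 + 1540) = sqrt(695)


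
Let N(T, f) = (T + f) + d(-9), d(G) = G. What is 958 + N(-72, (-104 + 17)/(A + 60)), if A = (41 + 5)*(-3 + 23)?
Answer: 859373/980 ≈ 876.91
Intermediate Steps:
A = 920 (A = 46*20 = 920)
N(T, f) = -9 + T + f (N(T, f) = (T + f) - 9 = -9 + T + f)
958 + N(-72, (-104 + 17)/(A + 60)) = 958 + (-9 - 72 + (-104 + 17)/(920 + 60)) = 958 + (-9 - 72 - 87/980) = 958 - 79467/980 = 859373/980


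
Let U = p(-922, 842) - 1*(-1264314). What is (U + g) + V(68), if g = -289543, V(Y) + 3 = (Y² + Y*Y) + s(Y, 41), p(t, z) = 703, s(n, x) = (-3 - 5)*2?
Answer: 984703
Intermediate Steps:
s(n, x) = -16 (s(n, x) = -8*2 = -16)
V(Y) = -19 + 2*Y² (V(Y) = -3 + ((Y² + Y*Y) - 16) = -3 + ((Y² + Y²) - 16) = -3 + (2*Y² - 16) = -3 + (-16 + 2*Y²) = -19 + 2*Y²)
U = 1265017 (U = 703 - 1*(-1264314) = 703 + 1264314 = 1265017)
(U + g) + V(68) = (1265017 - 289543) + (-19 + 2*68²) = 975474 + (-19 + 2*4624) = 975474 + (-19 + 9248) = 975474 + 9229 = 984703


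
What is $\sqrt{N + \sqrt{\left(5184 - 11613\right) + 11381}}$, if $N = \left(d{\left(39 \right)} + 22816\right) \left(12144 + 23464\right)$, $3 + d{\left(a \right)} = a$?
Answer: $\sqrt{813714016 + 2 \sqrt{1238}} \approx 28526.0$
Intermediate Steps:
$d{\left(a \right)} = -3 + a$
$N = 813714016$ ($N = \left(\left(-3 + 39\right) + 22816\right) \left(12144 + 23464\right) = \left(36 + 22816\right) 35608 = 22852 \cdot 35608 = 813714016$)
$\sqrt{N + \sqrt{\left(5184 - 11613\right) + 11381}} = \sqrt{813714016 + \sqrt{\left(5184 - 11613\right) + 11381}} = \sqrt{813714016 + \sqrt{-6429 + 11381}} = \sqrt{813714016 + \sqrt{4952}} = \sqrt{813714016 + 2 \sqrt{1238}}$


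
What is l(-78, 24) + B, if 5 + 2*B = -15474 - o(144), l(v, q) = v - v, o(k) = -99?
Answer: -7690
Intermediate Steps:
l(v, q) = 0
B = -7690 (B = -5/2 + (-15474 - 1*(-99))/2 = -5/2 + (-15474 + 99)/2 = -5/2 + (½)*(-15375) = -5/2 - 15375/2 = -7690)
l(-78, 24) + B = 0 - 7690 = -7690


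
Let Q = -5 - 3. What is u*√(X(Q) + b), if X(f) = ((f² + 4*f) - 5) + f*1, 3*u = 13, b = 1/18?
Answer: 91*√14/18 ≈ 18.916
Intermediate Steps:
b = 1/18 ≈ 0.055556
Q = -8
u = 13/3 (u = (⅓)*13 = 13/3 ≈ 4.3333)
X(f) = -5 + f² + 5*f (X(f) = (-5 + f² + 4*f) + f = -5 + f² + 5*f)
u*√(X(Q) + b) = 13*√((-5 + (-8)² + 5*(-8)) + 1/18)/3 = 13*√((-5 + 64 - 40) + 1/18)/3 = 13*√(19 + 1/18)/3 = 13*√(343/18)/3 = 13*(7*√14/6)/3 = 91*√14/18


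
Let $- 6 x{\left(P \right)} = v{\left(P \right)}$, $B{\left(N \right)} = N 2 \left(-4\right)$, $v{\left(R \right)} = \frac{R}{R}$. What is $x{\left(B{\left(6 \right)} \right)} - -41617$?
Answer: $\frac{249701}{6} \approx 41617.0$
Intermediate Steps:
$v{\left(R \right)} = 1$
$B{\left(N \right)} = - 8 N$ ($B{\left(N \right)} = 2 N \left(-4\right) = - 8 N$)
$x{\left(P \right)} = - \frac{1}{6}$ ($x{\left(P \right)} = \left(- \frac{1}{6}\right) 1 = - \frac{1}{6}$)
$x{\left(B{\left(6 \right)} \right)} - -41617 = - \frac{1}{6} - -41617 = - \frac{1}{6} + 41617 = \frac{249701}{6}$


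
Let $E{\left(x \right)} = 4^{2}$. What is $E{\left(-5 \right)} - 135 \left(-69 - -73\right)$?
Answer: $-524$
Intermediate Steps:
$E{\left(x \right)} = 16$
$E{\left(-5 \right)} - 135 \left(-69 - -73\right) = 16 - 135 \left(-69 - -73\right) = 16 - 135 \left(-69 + 73\right) = 16 - 540 = -524$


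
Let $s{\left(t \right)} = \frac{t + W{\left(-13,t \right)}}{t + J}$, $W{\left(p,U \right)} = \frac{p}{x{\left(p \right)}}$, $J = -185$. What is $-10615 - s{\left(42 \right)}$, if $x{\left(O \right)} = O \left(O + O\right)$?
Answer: $- \frac{39465479}{3718} \approx -10615.0$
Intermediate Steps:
$x{\left(O \right)} = 2 O^{2}$ ($x{\left(O \right)} = O 2 O = 2 O^{2}$)
$W{\left(p,U \right)} = \frac{1}{2 p}$ ($W{\left(p,U \right)} = \frac{p}{2 p^{2}} = p \frac{1}{2 p^{2}} = \frac{1}{2 p}$)
$s{\left(t \right)} = \frac{- \frac{1}{26} + t}{-185 + t}$ ($s{\left(t \right)} = \frac{t + \frac{1}{2 \left(-13\right)}}{t - 185} = \frac{t + \frac{1}{2} \left(- \frac{1}{13}\right)}{-185 + t} = \frac{t - \frac{1}{26}}{-185 + t} = \frac{- \frac{1}{26} + t}{-185 + t}$)
$-10615 - s{\left(42 \right)} = -10615 - \frac{- \frac{1}{26} + 42}{-185 + 42} = -10615 - \frac{1}{-143} \cdot \frac{1091}{26} = -10615 - \left(- \frac{1}{143}\right) \frac{1091}{26} = -10615 - - \frac{1091}{3718} = -10615 + \frac{1091}{3718} = - \frac{39465479}{3718}$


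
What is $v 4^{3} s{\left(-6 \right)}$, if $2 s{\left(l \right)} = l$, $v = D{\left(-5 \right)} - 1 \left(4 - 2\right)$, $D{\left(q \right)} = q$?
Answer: $1344$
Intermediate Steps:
$v = -7$ ($v = -5 - 1 \left(4 - 2\right) = -5 - 1 \cdot 2 = -5 - 2 = -7$)
$s{\left(l \right)} = \frac{l}{2}$
$v 4^{3} s{\left(-6 \right)} = - 7 \cdot 4^{3} \cdot \frac{1}{2} \left(-6\right) = \left(-7\right) 64 \left(-3\right) = \left(-448\right) \left(-3\right) = 1344$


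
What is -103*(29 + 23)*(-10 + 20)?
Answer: -53560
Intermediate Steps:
-103*(29 + 23)*(-10 + 20) = -5356*10 = -103*520 = -53560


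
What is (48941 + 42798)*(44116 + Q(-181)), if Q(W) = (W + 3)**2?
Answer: 6953816200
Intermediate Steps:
Q(W) = (3 + W)**2
(48941 + 42798)*(44116 + Q(-181)) = (48941 + 42798)*(44116 + (3 - 181)**2) = 91739*(44116 + (-178)**2) = 91739*(44116 + 31684) = 91739*75800 = 6953816200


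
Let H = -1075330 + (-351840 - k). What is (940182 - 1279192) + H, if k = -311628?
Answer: -1454552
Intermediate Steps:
H = -1115542 (H = -1075330 + (-351840 - 1*(-311628)) = -1075330 + (-351840 + 311628) = -1075330 - 40212 = -1115542)
(940182 - 1279192) + H = (940182 - 1279192) - 1115542 = -339010 - 1115542 = -1454552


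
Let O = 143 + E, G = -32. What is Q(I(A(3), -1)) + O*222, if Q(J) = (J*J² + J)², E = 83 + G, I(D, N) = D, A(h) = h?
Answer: 43968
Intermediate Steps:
E = 51 (E = 83 - 32 = 51)
O = 194 (O = 143 + 51 = 194)
Q(J) = (J + J³)² (Q(J) = (J³ + J)² = (J + J³)²)
Q(I(A(3), -1)) + O*222 = 3²*(1 + 3²)² + 194*222 = 9*(1 + 9)² + 43068 = 9*10² + 43068 = 9*100 + 43068 = 900 + 43068 = 43968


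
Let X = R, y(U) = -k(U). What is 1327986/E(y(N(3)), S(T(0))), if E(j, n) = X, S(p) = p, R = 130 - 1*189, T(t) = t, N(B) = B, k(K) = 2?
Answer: -1327986/59 ≈ -22508.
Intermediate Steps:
R = -59 (R = 130 - 189 = -59)
y(U) = -2 (y(U) = -1*2 = -2)
X = -59
E(j, n) = -59
1327986/E(y(N(3)), S(T(0))) = 1327986/(-59) = 1327986*(-1/59) = -1327986/59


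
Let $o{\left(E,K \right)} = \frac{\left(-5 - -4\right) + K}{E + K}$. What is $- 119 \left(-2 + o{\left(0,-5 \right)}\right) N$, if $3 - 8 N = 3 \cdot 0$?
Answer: $\frac{357}{10} \approx 35.7$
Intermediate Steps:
$o{\left(E,K \right)} = \frac{-1 + K}{E + K}$ ($o{\left(E,K \right)} = \frac{\left(-5 + 4\right) + K}{E + K} = \frac{-1 + K}{E + K}$)
$N = \frac{3}{8}$ ($N = \frac{3}{8} - \frac{3 \cdot 0}{8} = \frac{3}{8} - 0 = \frac{3}{8} + 0 = \frac{3}{8} \approx 0.375$)
$- 119 \left(-2 + o{\left(0,-5 \right)}\right) N = - 119 \left(-2 + \frac{-1 - 5}{0 - 5}\right) \frac{3}{8} = - 119 \left(-2 + \frac{1}{-5} \left(-6\right)\right) \frac{3}{8} = - 119 \left(-2 - - \frac{6}{5}\right) \frac{3}{8} = - 119 \left(-2 + \frac{6}{5}\right) \frac{3}{8} = - 119 \left(\left(- \frac{4}{5}\right) \frac{3}{8}\right) = \left(-119\right) \left(- \frac{3}{10}\right) = \frac{357}{10}$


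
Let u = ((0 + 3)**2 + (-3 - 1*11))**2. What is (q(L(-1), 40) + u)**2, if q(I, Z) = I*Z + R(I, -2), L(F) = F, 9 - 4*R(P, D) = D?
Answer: 2401/16 ≈ 150.06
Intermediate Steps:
R(P, D) = 9/4 - D/4
q(I, Z) = 11/4 + I*Z (q(I, Z) = I*Z + (9/4 - 1/4*(-2)) = I*Z + (9/4 + 1/2) = I*Z + 11/4 = 11/4 + I*Z)
u = 25 (u = (3**2 + (-3 - 11))**2 = (9 - 14)**2 = (-5)**2 = 25)
(q(L(-1), 40) + u)**2 = ((11/4 - 1*40) + 25)**2 = ((11/4 - 40) + 25)**2 = (-149/4 + 25)**2 = (-49/4)**2 = 2401/16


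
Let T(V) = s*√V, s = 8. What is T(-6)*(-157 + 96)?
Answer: -488*I*√6 ≈ -1195.4*I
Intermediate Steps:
T(V) = 8*√V
T(-6)*(-157 + 96) = (8*√(-6))*(-157 + 96) = (8*(I*√6))*(-61) = (8*I*√6)*(-61) = -488*I*√6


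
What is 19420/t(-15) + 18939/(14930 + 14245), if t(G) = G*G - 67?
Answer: 94928477/768275 ≈ 123.56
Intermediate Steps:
t(G) = -67 + G² (t(G) = G² - 67 = -67 + G²)
19420/t(-15) + 18939/(14930 + 14245) = 19420/(-67 + (-15)²) + 18939/(14930 + 14245) = 19420/(-67 + 225) + 18939/29175 = 19420/158 + 18939*(1/29175) = 19420*(1/158) + 6313/9725 = 9710/79 + 6313/9725 = 94928477/768275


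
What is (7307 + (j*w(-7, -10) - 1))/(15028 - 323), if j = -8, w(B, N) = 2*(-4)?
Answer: 1474/2941 ≈ 0.50119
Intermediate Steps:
w(B, N) = -8
(7307 + (j*w(-7, -10) - 1))/(15028 - 323) = (7307 + (-8*(-8) - 1))/(15028 - 323) = (7307 + (64 - 1))/14705 = (7307 + 63)*(1/14705) = 7370*(1/14705) = 1474/2941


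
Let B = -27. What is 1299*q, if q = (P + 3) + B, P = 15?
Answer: -11691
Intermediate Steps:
q = -9 (q = (15 + 3) - 27 = 18 - 27 = -9)
1299*q = 1299*(-9) = -11691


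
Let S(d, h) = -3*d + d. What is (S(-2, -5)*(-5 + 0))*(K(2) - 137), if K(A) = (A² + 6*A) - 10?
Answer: 2620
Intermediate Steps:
S(d, h) = -2*d
K(A) = -10 + A² + 6*A
(S(-2, -5)*(-5 + 0))*(K(2) - 137) = ((-2*(-2))*(-5 + 0))*((-10 + 2² + 6*2) - 137) = (4*(-5))*((-10 + 4 + 12) - 137) = -20*(6 - 137) = -20*(-131) = 2620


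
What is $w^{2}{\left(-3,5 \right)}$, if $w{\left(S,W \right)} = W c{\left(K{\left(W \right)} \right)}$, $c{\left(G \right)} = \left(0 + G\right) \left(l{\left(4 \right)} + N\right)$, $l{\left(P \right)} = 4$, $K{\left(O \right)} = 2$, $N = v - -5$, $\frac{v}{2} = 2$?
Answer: $16900$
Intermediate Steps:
$v = 4$ ($v = 2 \cdot 2 = 4$)
$N = 9$ ($N = 4 - -5 = 4 + 5 = 9$)
$c{\left(G \right)} = 13 G$ ($c{\left(G \right)} = \left(0 + G\right) \left(4 + 9\right) = G 13 = 13 G$)
$w{\left(S,W \right)} = 26 W$ ($w{\left(S,W \right)} = W 13 \cdot 2 = W 26 = 26 W$)
$w^{2}{\left(-3,5 \right)} = \left(26 \cdot 5\right)^{2} = 130^{2} = 16900$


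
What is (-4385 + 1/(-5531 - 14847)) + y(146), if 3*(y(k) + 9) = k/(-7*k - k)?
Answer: -1074501385/244536 ≈ -4394.0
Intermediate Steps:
y(k) = -217/24 (y(k) = -9 + (k/(-7*k - k))/3 = -9 + (k/((-8*k)))/3 = -9 + (k*(-1/(8*k)))/3 = -9 + (1/3)*(-1/8) = -9 - 1/24 = -217/24)
(-4385 + 1/(-5531 - 14847)) + y(146) = (-4385 + 1/(-5531 - 14847)) - 217/24 = (-4385 + 1/(-20378)) - 217/24 = (-4385 - 1/20378) - 217/24 = -89357531/20378 - 217/24 = -1074501385/244536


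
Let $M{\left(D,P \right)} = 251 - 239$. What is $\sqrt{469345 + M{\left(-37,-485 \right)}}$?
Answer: $\sqrt{469357} \approx 685.1$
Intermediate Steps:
$M{\left(D,P \right)} = 12$
$\sqrt{469345 + M{\left(-37,-485 \right)}} = \sqrt{469345 + 12} = \sqrt{469357}$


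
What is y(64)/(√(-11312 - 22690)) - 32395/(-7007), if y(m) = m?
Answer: 2945/637 - 32*I*√3778/5667 ≈ 4.6232 - 0.34708*I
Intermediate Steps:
y(64)/(√(-11312 - 22690)) - 32395/(-7007) = 64/(√(-11312 - 22690)) - 32395/(-7007) = 64/(√(-34002)) - 32395*(-1/7007) = 64/((3*I*√3778)) + 2945/637 = 64*(-I*√3778/11334) + 2945/637 = -32*I*√3778/5667 + 2945/637 = 2945/637 - 32*I*√3778/5667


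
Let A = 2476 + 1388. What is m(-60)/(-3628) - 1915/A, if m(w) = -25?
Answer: -1712755/3504648 ≈ -0.48871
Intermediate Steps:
A = 3864
m(-60)/(-3628) - 1915/A = -25/(-3628) - 1915/3864 = -25*(-1/3628) - 1915*1/3864 = 25/3628 - 1915/3864 = -1712755/3504648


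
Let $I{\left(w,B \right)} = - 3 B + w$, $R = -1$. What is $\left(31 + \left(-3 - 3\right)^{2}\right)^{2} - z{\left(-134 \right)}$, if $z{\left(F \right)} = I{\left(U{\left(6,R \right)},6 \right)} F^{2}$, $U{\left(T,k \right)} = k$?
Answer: $345653$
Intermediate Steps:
$I{\left(w,B \right)} = w - 3 B$
$z{\left(F \right)} = - 19 F^{2}$ ($z{\left(F \right)} = \left(-1 - 18\right) F^{2} = - 19 F^{2}$)
$\left(31 + \left(-3 - 3\right)^{2}\right)^{2} - z{\left(-134 \right)} = \left(31 + \left(-3 - 3\right)^{2}\right)^{2} - - 19 \left(-134\right)^{2} = \left(31 + \left(-6\right)^{2}\right)^{2} - \left(-19\right) 17956 = \left(31 + 36\right)^{2} - -341164 = 67^{2} + 341164 = 4489 + 341164 = 345653$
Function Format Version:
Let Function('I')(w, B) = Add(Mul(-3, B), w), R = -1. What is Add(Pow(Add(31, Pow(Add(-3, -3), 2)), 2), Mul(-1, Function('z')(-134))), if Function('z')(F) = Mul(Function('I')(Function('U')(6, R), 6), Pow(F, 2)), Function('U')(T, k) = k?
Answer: 345653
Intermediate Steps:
Function('I')(w, B) = Add(w, Mul(-3, B))
Function('z')(F) = Mul(-19, Pow(F, 2)) (Function('z')(F) = Mul(Add(-1, Mul(-3, 6)), Pow(F, 2)) = Mul(Add(-1, -18), Pow(F, 2)) = Mul(-19, Pow(F, 2)))
Add(Pow(Add(31, Pow(Add(-3, -3), 2)), 2), Mul(-1, Function('z')(-134))) = Add(Pow(Add(31, Pow(Add(-3, -3), 2)), 2), Mul(-1, Mul(-19, Pow(-134, 2)))) = Add(Pow(Add(31, Pow(-6, 2)), 2), Mul(-1, Mul(-19, 17956))) = Add(Pow(Add(31, 36), 2), Mul(-1, -341164)) = Add(Pow(67, 2), 341164) = Add(4489, 341164) = 345653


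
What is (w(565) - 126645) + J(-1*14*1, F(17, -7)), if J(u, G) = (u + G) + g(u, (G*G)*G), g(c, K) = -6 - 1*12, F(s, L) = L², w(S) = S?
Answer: -126063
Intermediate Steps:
g(c, K) = -18 (g(c, K) = -6 - 12 = -18)
J(u, G) = -18 + G + u (J(u, G) = (u + G) - 18 = (G + u) - 18 = -18 + G + u)
(w(565) - 126645) + J(-1*14*1, F(17, -7)) = (565 - 126645) + (-18 + (-7)² - 1*14*1) = -126080 + (-18 + 49 - 14*1) = -126080 + (-18 + 49 - 14) = -126080 + 17 = -126063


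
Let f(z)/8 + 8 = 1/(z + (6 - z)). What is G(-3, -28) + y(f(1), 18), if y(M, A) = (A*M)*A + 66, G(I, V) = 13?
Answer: -20225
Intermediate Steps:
f(z) = -188/3 (f(z) = -64 + 8/(z + (6 - z)) = -64 + 8/6 = -64 + 8*(⅙) = -64 + 4/3 = -188/3)
y(M, A) = 66 + M*A² (y(M, A) = M*A² + 66 = 66 + M*A²)
G(-3, -28) + y(f(1), 18) = 13 + (66 - 188/3*18²) = 13 + (66 - 188/3*324) = 13 + (66 - 20304) = 13 - 20238 = -20225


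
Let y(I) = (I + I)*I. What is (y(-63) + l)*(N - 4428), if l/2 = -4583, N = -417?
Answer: 5949660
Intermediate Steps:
l = -9166 (l = 2*(-4583) = -9166)
y(I) = 2*I**2 (y(I) = (2*I)*I = 2*I**2)
(y(-63) + l)*(N - 4428) = (2*(-63)**2 - 9166)*(-417 - 4428) = (2*3969 - 9166)*(-4845) = (7938 - 9166)*(-4845) = -1228*(-4845) = 5949660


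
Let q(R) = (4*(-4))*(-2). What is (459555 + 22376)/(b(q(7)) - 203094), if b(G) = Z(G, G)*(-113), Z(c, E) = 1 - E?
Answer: -481931/199591 ≈ -2.4146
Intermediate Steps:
q(R) = 32 (q(R) = -16*(-2) = 32)
b(G) = -113 + 113*G (b(G) = (1 - G)*(-113) = -113 + 113*G)
(459555 + 22376)/(b(q(7)) - 203094) = (459555 + 22376)/((-113 + 113*32) - 203094) = 481931/((-113 + 3616) - 203094) = 481931/(3503 - 203094) = 481931/(-199591) = 481931*(-1/199591) = -481931/199591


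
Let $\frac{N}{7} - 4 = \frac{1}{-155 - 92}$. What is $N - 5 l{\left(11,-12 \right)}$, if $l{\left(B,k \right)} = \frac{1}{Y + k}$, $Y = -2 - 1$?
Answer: $\frac{20974}{741} \approx 28.305$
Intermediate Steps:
$N = \frac{6909}{247}$ ($N = 28 + \frac{7}{-155 - 92} = 28 + \frac{7}{-247} = 28 + 7 \left(- \frac{1}{247}\right) = 28 - \frac{7}{247} = \frac{6909}{247} \approx 27.972$)
$Y = -3$ ($Y = -2 - 1 = -3$)
$l{\left(B,k \right)} = \frac{1}{-3 + k}$
$N - 5 l{\left(11,-12 \right)} = \frac{6909}{247} - \frac{5}{-3 - 12} = \frac{6909}{247} - \frac{5}{-15} = \frac{6909}{247} - - \frac{1}{3} = \frac{6909}{247} + \frac{1}{3} = \frac{20974}{741}$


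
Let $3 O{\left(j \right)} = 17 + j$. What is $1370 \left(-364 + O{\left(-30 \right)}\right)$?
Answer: $- \frac{1513850}{3} \approx -5.0462 \cdot 10^{5}$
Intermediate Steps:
$O{\left(j \right)} = \frac{17}{3} + \frac{j}{3}$ ($O{\left(j \right)} = \frac{17 + j}{3} = \frac{17}{3} + \frac{j}{3}$)
$1370 \left(-364 + O{\left(-30 \right)}\right) = 1370 \left(-364 + \left(\frac{17}{3} + \frac{1}{3} \left(-30\right)\right)\right) = 1370 \left(-364 + \left(\frac{17}{3} - 10\right)\right) = 1370 \left(-364 - \frac{13}{3}\right) = 1370 \left(- \frac{1105}{3}\right) = - \frac{1513850}{3}$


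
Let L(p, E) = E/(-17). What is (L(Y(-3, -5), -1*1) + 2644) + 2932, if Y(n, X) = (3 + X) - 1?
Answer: 94793/17 ≈ 5576.1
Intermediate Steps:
Y(n, X) = 2 + X
L(p, E) = -E/17 (L(p, E) = E*(-1/17) = -E/17)
(L(Y(-3, -5), -1*1) + 2644) + 2932 = (-(-1)/17 + 2644) + 2932 = (-1/17*(-1) + 2644) + 2932 = (1/17 + 2644) + 2932 = 44949/17 + 2932 = 94793/17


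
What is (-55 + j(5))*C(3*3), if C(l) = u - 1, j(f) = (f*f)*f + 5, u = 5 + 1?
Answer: 375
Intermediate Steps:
u = 6
j(f) = 5 + f³ (j(f) = f²*f + 5 = f³ + 5 = 5 + f³)
C(l) = 5 (C(l) = 6 - 1 = 5)
(-55 + j(5))*C(3*3) = (-55 + (5 + 5³))*5 = (-55 + (5 + 125))*5 = (-55 + 130)*5 = 75*5 = 375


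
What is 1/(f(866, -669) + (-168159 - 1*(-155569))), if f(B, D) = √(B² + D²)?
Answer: -12590/157310583 - √1197517/157310583 ≈ -8.6989e-5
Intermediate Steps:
1/(f(866, -669) + (-168159 - 1*(-155569))) = 1/(√(866² + (-669)²) + (-168159 - 1*(-155569))) = 1/(√(749956 + 447561) + (-168159 + 155569)) = 1/(√1197517 - 12590) = 1/(-12590 + √1197517)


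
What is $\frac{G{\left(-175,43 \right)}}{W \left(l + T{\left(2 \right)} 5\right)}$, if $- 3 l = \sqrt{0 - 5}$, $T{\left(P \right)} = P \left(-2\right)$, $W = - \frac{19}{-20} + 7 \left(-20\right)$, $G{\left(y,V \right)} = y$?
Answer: $- \frac{2000}{31827} + \frac{100 i \sqrt{5}}{95481} \approx -0.06284 + 0.0023419 i$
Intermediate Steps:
$W = - \frac{2781}{20}$ ($W = \left(-19\right) \left(- \frac{1}{20}\right) - 140 = \frac{19}{20} - 140 = - \frac{2781}{20} \approx -139.05$)
$T{\left(P \right)} = - 2 P$
$l = - \frac{i \sqrt{5}}{3}$ ($l = - \frac{\sqrt{0 - 5}}{3} = - \frac{\sqrt{-5}}{3} = - \frac{i \sqrt{5}}{3} \approx - 0.74536 i$)
$\frac{G{\left(-175,43 \right)}}{W \left(l + T{\left(2 \right)} 5\right)} = - \frac{175}{\left(- \frac{2781}{20}\right) \left(- \frac{i \sqrt{5}}{3} + \left(-2\right) 2 \cdot 5\right)} = - \frac{175}{\left(- \frac{2781}{20}\right) \left(- \frac{i \sqrt{5}}{3} - 20\right)} = - \frac{175}{\left(- \frac{2781}{20}\right) \left(-20 - \frac{i \sqrt{5}}{3}\right)} = - \frac{175}{2781 + \frac{927 i \sqrt{5}}{20}}$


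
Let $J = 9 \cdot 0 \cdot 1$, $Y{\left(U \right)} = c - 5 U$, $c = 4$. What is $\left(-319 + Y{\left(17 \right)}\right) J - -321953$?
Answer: $321953$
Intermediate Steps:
$Y{\left(U \right)} = 4 - 5 U$
$J = 0$ ($J = 9 \cdot 0 = 0$)
$\left(-319 + Y{\left(17 \right)}\right) J - -321953 = \left(-319 + \left(4 - 85\right)\right) 0 - -321953 = \left(-319 + \left(4 - 85\right)\right) 0 + 321953 = \left(-319 - 81\right) 0 + 321953 = \left(-400\right) 0 + 321953 = 0 + 321953 = 321953$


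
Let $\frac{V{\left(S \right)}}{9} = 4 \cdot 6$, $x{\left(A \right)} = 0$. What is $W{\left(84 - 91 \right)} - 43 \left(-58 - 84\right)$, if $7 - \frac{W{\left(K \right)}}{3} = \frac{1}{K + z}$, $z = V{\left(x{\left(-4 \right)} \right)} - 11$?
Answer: $\frac{404381}{66} \approx 6127.0$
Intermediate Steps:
$V{\left(S \right)} = 216$ ($V{\left(S \right)} = 9 \cdot 4 \cdot 6 = 9 \cdot 24 = 216$)
$z = 205$ ($z = 216 - 11 = 205$)
$W{\left(K \right)} = 21 - \frac{3}{205 + K}$ ($W{\left(K \right)} = 21 - \frac{3}{K + 205} = 21 - \frac{3}{205 + K}$)
$W{\left(84 - 91 \right)} - 43 \left(-58 - 84\right) = \frac{3 \left(1434 + 7 \left(84 - 91\right)\right)}{205 + \left(84 - 91\right)} - 43 \left(-58 - 84\right) = \frac{3 \left(1434 + 7 \left(84 - 91\right)\right)}{205 + \left(84 - 91\right)} - 43 \left(-142\right) = \frac{3 \left(1434 + 7 \left(-7\right)\right)}{205 - 7} - -6106 = \frac{3 \left(1434 - 49\right)}{198} + 6106 = 3 \cdot \frac{1}{198} \cdot 1385 + 6106 = \frac{1385}{66} + 6106 = \frac{404381}{66}$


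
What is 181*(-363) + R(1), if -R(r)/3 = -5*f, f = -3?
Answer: -65748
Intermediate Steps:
R(r) = -45 (R(r) = -(-15)*(-3) = -3*15 = -45)
181*(-363) + R(1) = 181*(-363) - 45 = -65703 - 45 = -65748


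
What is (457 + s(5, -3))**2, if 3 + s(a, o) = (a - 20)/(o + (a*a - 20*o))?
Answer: 1384807369/6724 ≈ 2.0595e+5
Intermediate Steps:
s(a, o) = -3 + (-20 + a)/(a**2 - 19*o) (s(a, o) = -3 + (a - 20)/(o + (a*a - 20*o)) = -3 + (-20 + a)/(o + (a**2 - 20*o)) = -3 + (-20 + a)/(a**2 - 19*o))
(457 + s(5, -3))**2 = (457 + (-20 + 5 - 3*5**2 + 57*(-3))/(5**2 - 19*(-3)))**2 = (457 + (-20 + 5 - 3*25 - 171)/(25 + 57))**2 = (457 + (-20 + 5 - 75 - 171)/82)**2 = (457 + (1/82)*(-261))**2 = (457 - 261/82)**2 = (37213/82)**2 = 1384807369/6724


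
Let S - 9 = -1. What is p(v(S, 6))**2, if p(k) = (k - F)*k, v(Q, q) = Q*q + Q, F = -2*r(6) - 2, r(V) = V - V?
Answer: 10549504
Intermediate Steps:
S = 8 (S = 9 - 1 = 8)
r(V) = 0
F = -2 (F = -2*0 - 2 = 0 - 2 = -2)
v(Q, q) = Q + Q*q
p(k) = k*(2 + k) (p(k) = (k - 1*(-2))*k = (k + 2)*k = (2 + k)*k = k*(2 + k))
p(v(S, 6))**2 = ((8*(1 + 6))*(2 + 8*(1 + 6)))**2 = ((8*7)*(2 + 8*7))**2 = (56*(2 + 56))**2 = (56*58)**2 = 3248**2 = 10549504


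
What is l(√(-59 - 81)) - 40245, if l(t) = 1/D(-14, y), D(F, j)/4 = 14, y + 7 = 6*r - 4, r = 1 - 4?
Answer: -2253719/56 ≈ -40245.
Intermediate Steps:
r = -3
y = -29 (y = -7 + (6*(-3) - 4) = -7 + (-18 - 4) = -7 - 22 = -29)
D(F, j) = 56 (D(F, j) = 4*14 = 56)
l(t) = 1/56
l(√(-59 - 81)) - 40245 = 1/56 - 40245 = -2253719/56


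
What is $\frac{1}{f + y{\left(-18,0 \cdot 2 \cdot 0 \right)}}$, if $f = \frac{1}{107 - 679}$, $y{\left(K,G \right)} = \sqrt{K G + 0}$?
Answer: $-572$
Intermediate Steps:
$y{\left(K,G \right)} = \sqrt{G K}$ ($y{\left(K,G \right)} = \sqrt{G K + 0} = \sqrt{G K}$)
$f = - \frac{1}{572}$ ($f = \frac{1}{-572} = - \frac{1}{572} \approx -0.0017483$)
$\frac{1}{f + y{\left(-18,0 \cdot 2 \cdot 0 \right)}} = \frac{1}{- \frac{1}{572} + \sqrt{0 \cdot 2 \cdot 0 \left(-18\right)}} = \frac{1}{- \frac{1}{572} + \sqrt{0 \cdot 0 \left(-18\right)}} = \frac{1}{- \frac{1}{572} + \sqrt{0 \left(-18\right)}} = \frac{1}{- \frac{1}{572} + \sqrt{0}} = \frac{1}{- \frac{1}{572} + 0} = \frac{1}{- \frac{1}{572}} = -572$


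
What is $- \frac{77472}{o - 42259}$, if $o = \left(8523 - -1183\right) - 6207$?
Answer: $\frac{3228}{1615} \approx 1.9988$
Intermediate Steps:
$o = 3499$ ($o = \left(8523 + 1183\right) - 6207 = 9706 - 6207 = 3499$)
$- \frac{77472}{o - 42259} = - \frac{77472}{3499 - 42259} = - \frac{77472}{-38760} = \left(-77472\right) \left(- \frac{1}{38760}\right) = \frac{3228}{1615}$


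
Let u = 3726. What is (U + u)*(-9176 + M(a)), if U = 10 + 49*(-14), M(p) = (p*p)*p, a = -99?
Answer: -2987398750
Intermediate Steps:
M(p) = p**3 (M(p) = p**2*p = p**3)
U = -676 (U = 10 - 686 = -676)
(U + u)*(-9176 + M(a)) = (-676 + 3726)*(-9176 + (-99)**3) = 3050*(-9176 - 970299) = 3050*(-979475) = -2987398750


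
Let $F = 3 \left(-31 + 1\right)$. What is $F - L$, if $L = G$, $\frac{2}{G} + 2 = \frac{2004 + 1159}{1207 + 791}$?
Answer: $- \frac{70974}{833} \approx -85.203$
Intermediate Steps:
$F = -90$ ($F = 3 \left(-30\right) = -90$)
$G = - \frac{3996}{833}$ ($G = \frac{2}{-2 + \frac{2004 + 1159}{1207 + 791}} = \frac{2}{-2 + \frac{3163}{1998}} = \frac{2}{- \frac{833}{1998}} = 2 \left(- \frac{1998}{833}\right) = - \frac{3996}{833} \approx -4.7971$)
$L = - \frac{3996}{833} \approx -4.7971$
$F - L = -90 - - \frac{3996}{833} = -90 + \frac{3996}{833} = - \frac{70974}{833}$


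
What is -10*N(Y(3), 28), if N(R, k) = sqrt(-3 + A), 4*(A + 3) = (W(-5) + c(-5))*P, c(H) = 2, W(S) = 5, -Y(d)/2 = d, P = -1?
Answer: -5*I*sqrt(31) ≈ -27.839*I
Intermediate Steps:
Y(d) = -2*d
A = -19/4 (A = -3 + ((5 + 2)*(-1))/4 = -3 + (7*(-1))/4 = -3 + (1/4)*(-7) = -3 - 7/4 = -19/4 ≈ -4.7500)
N(R, k) = I*sqrt(31)/2 (N(R, k) = sqrt(-3 - 19/4) = sqrt(-31/4) = I*sqrt(31)/2)
-10*N(Y(3), 28) = -5*I*sqrt(31)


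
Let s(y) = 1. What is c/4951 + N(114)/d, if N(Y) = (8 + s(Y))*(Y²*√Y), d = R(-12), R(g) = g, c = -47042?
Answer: -47042/4951 - 9747*√114 ≈ -1.0408e+5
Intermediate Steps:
d = -12
N(Y) = 9*Y^(5/2) (N(Y) = (8 + 1)*(Y²*√Y) = 9*Y^(5/2))
c/4951 + N(114)/d = -47042/4951 + (9*114^(5/2))/(-12) = -47042*1/4951 + (9*(12996*√114))*(-1/12) = -47042/4951 + (116964*√114)*(-1/12) = -47042/4951 - 9747*√114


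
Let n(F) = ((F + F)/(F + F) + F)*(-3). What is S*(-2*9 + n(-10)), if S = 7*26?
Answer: 1638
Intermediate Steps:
S = 182
n(F) = -3 - 3*F (n(F) = ((2*F)/((2*F)) + F)*(-3) = ((2*F)*(1/(2*F)) + F)*(-3) = (1 + F)*(-3) = -3 - 3*F)
S*(-2*9 + n(-10)) = 182*(-2*9 + (-3 - 3*(-10))) = 182*(-18 + (-3 + 30)) = 182*(-18 + 27) = 182*9 = 1638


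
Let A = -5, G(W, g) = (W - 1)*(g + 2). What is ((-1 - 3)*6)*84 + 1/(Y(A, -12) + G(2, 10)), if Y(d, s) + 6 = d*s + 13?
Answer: -159263/79 ≈ -2016.0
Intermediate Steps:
G(W, g) = (-1 + W)*(2 + g)
Y(d, s) = 7 + d*s (Y(d, s) = -6 + (d*s + 13) = -6 + (13 + d*s) = 7 + d*s)
((-1 - 3)*6)*84 + 1/(Y(A, -12) + G(2, 10)) = ((-1 - 3)*6)*84 + 1/((7 - 5*(-12)) + (-2 - 1*10 + 2*2 + 2*10)) = -4*6*84 + 1/((7 + 60) + (-2 - 10 + 4 + 20)) = -24*84 + 1/(67 + 12) = -2016 + 1/79 = -159263/79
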